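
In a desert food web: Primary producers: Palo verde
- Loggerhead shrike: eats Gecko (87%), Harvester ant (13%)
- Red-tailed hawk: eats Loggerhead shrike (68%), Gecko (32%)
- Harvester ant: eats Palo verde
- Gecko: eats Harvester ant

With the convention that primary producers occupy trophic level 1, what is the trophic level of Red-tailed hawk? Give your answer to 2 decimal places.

Harvester ant: 1 + 1 = 2
Gecko: 1 + 2 = 3
Loggerhead shrike: 1 + (0.87×3 + 0.13×2) = 3.87
Red-tailed hawk: 1 + (0.68×3.87 + 0.32×3) = 4.5916

4.59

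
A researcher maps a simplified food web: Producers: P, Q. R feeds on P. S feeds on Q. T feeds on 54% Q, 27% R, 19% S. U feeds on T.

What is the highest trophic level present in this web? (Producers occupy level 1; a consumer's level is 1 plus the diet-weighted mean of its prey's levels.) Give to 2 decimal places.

3.46

R: 1 + 1 = 2
S: 1 + 1 = 2
T: 1 + (0.54×1 + 0.27×2 + 0.19×2) = 2.46
U: 1 + 2.46 = 3.46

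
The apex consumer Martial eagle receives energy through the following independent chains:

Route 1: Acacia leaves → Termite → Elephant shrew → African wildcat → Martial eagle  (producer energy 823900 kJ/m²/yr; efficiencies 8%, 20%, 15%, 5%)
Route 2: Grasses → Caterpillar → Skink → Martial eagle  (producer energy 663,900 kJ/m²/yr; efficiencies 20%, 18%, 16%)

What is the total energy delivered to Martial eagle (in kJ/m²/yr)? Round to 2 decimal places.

3922.93 kJ/m²/yr

Route 1: 823900 × 0.08 × 0.2 × 0.15 × 0.05 = 98.868 kJ/m²/yr
Route 2: 663900 × 0.2 × 0.18 × 0.16 = 3824.064 kJ/m²/yr
Total at Martial eagle: 98.868 + 3824.064 = 3922.932 kJ/m²/yr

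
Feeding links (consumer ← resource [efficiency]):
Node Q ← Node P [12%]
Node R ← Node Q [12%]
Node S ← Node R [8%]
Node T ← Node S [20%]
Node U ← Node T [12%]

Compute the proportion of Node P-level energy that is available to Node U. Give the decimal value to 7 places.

Product of link efficiencies: 0.12 × 0.12 × 0.08 × 0.2 × 0.12 = 0.000027648

0.0000276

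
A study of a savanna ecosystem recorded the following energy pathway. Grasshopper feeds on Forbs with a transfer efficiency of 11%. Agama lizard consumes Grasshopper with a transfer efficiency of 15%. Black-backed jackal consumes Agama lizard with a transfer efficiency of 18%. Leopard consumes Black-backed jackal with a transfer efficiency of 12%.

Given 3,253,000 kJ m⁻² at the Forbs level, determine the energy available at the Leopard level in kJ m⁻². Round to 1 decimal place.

1159.4 kJ m⁻²

Grasshopper: 3253000 × 0.11 = 357830 kJ m⁻²
Agama lizard: 357830 × 0.15 = 53674.5 kJ m⁻²
Black-backed jackal: 53674.5 × 0.18 = 9661.41 kJ m⁻²
Leopard: 9661.41 × 0.12 = 1159.3692 kJ m⁻²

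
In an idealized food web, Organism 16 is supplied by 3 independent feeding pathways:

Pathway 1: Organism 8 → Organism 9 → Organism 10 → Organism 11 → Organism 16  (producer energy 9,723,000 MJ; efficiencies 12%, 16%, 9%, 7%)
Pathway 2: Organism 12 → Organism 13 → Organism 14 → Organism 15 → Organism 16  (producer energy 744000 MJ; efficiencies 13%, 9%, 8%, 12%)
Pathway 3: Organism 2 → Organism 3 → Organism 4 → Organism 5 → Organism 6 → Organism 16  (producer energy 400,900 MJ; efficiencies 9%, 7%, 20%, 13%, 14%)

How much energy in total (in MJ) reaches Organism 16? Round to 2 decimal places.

Pathway 1: 9723000 × 0.12 × 0.16 × 0.09 × 0.07 = 1176.09408 MJ
Pathway 2: 744000 × 0.13 × 0.09 × 0.08 × 0.12 = 83.56608 MJ
Pathway 3: 400900 × 0.09 × 0.07 × 0.2 × 0.13 × 0.14 = 9.1934388 MJ
Total at Organism 16: 1176.09408 + 83.56608 + 9.1934388 = 1268.8535988 MJ

1268.85 MJ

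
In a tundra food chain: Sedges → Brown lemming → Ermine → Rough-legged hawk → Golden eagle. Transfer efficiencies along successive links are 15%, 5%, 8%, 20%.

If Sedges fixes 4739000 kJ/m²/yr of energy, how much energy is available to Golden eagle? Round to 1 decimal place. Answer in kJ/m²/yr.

Brown lemming: 4739000 × 0.15 = 710850 kJ/m²/yr
Ermine: 710850 × 0.05 = 35542.5 kJ/m²/yr
Rough-legged hawk: 35542.5 × 0.08 = 2843.4 kJ/m²/yr
Golden eagle: 2843.4 × 0.2 = 568.68 kJ/m²/yr

568.7 kJ/m²/yr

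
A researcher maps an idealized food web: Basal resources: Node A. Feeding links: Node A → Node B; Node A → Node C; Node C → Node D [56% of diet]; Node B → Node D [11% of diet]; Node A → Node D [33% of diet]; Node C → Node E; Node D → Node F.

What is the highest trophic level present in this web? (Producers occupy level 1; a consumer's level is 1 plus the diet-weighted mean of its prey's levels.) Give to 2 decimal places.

Node B: 1 + 1 = 2
Node C: 1 + 1 = 2
Node D: 1 + (0.56×2 + 0.11×2 + 0.33×1) = 2.67
Node E: 1 + 2 = 3
Node F: 1 + 2.67 = 3.67

3.67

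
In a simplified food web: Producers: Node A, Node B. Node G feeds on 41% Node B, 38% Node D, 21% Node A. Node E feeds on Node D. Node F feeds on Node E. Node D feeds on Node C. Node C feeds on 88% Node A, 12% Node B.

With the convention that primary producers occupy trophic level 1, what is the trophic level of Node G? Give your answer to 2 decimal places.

2.76

Node C: 1 + (0.88×1 + 0.12×1) = 2
Node D: 1 + 2 = 3
Node E: 1 + 3 = 4
Node F: 1 + 4 = 5
Node G: 1 + (0.41×1 + 0.38×3 + 0.21×1) = 2.76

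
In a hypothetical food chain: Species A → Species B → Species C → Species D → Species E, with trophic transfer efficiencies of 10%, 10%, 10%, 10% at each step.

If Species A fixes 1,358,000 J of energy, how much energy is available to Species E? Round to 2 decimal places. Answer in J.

135.80 J

Species B: 1358000 × 0.1 = 135800 J
Species C: 135800 × 0.1 = 13580 J
Species D: 13580 × 0.1 = 1358 J
Species E: 1358 × 0.1 = 135.8 J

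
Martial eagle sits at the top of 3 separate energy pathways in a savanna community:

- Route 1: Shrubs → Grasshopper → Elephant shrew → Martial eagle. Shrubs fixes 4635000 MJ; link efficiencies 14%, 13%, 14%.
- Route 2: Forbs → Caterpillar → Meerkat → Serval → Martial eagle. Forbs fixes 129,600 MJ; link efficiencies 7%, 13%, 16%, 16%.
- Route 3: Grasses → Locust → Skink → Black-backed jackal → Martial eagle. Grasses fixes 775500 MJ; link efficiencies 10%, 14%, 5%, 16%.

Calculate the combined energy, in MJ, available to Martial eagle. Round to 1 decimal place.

Route 1: 4635000 × 0.14 × 0.13 × 0.14 = 11809.98 MJ
Route 2: 129600 × 0.07 × 0.13 × 0.16 × 0.16 = 30.191616 MJ
Route 3: 775500 × 0.1 × 0.14 × 0.05 × 0.16 = 86.856 MJ
Total at Martial eagle: 11809.98 + 30.191616 + 86.856 = 11927.027616 MJ

11927.0 MJ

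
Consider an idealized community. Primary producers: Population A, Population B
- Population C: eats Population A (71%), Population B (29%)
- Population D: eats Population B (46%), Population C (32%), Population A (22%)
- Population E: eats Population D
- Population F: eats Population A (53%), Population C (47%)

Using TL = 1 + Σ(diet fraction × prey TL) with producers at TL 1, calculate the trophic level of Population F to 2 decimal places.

Population C: 1 + (0.71×1 + 0.29×1) = 2
Population D: 1 + (0.46×1 + 0.32×2 + 0.22×1) = 2.32
Population E: 1 + 2.32 = 3.32
Population F: 1 + (0.53×1 + 0.47×2) = 2.47

2.47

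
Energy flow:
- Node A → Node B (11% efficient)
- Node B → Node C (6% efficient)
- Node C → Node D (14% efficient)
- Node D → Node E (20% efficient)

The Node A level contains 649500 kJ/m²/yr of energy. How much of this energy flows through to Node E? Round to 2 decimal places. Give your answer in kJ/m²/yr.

120.03 kJ/m²/yr

Node B: 649500 × 0.11 = 71445 kJ/m²/yr
Node C: 71445 × 0.06 = 4286.7 kJ/m²/yr
Node D: 4286.7 × 0.14 = 600.138 kJ/m²/yr
Node E: 600.138 × 0.2 = 120.0276 kJ/m²/yr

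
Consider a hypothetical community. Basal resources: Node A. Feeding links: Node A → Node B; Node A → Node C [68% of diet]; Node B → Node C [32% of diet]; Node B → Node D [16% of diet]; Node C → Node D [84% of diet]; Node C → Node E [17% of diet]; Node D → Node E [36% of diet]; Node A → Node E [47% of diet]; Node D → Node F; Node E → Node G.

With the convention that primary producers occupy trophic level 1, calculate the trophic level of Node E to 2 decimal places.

3.04

Node B: 1 + 1 = 2
Node C: 1 + (0.68×1 + 0.32×2) = 2.32
Node D: 1 + (0.16×2 + 0.84×2.32) = 3.2688
Node E: 1 + (0.17×2.32 + 0.36×3.2688 + 0.47×1) = 3.041168
Node F: 1 + 3.2688 = 4.2688
Node G: 1 + 3.041168 = 4.041168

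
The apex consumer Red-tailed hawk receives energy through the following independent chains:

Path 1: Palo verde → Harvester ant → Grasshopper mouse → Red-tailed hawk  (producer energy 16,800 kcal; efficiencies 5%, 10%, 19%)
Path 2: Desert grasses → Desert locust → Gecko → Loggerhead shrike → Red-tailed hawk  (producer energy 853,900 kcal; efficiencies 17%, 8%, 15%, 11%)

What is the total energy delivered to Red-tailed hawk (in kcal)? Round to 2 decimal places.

207.58 kcal

Path 1: 16800 × 0.05 × 0.1 × 0.19 = 15.96 kcal
Path 2: 853900 × 0.17 × 0.08 × 0.15 × 0.11 = 191.61516 kcal
Total at Red-tailed hawk: 15.96 + 191.61516 = 207.57516 kcal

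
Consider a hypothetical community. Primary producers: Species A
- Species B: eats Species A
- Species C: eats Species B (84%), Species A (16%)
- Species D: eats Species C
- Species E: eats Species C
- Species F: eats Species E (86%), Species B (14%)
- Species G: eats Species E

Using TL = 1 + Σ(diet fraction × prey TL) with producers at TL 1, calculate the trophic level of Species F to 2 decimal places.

4.58

Species B: 1 + 1 = 2
Species C: 1 + (0.84×2 + 0.16×1) = 2.84
Species D: 1 + 2.84 = 3.84
Species E: 1 + 2.84 = 3.84
Species F: 1 + (0.86×3.84 + 0.14×2) = 4.5824
Species G: 1 + 3.84 = 4.84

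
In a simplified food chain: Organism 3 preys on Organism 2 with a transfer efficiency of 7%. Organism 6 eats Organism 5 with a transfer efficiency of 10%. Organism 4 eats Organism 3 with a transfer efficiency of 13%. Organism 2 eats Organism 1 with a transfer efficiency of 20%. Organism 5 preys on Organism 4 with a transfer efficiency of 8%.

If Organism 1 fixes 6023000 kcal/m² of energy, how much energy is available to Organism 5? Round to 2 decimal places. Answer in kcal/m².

876.95 kcal/m²

Organism 2: 6023000 × 0.2 = 1204600 kcal/m²
Organism 3: 1204600 × 0.07 = 84322 kcal/m²
Organism 4: 84322 × 0.13 = 10961.86 kcal/m²
Organism 5: 10961.86 × 0.08 = 876.9488 kcal/m²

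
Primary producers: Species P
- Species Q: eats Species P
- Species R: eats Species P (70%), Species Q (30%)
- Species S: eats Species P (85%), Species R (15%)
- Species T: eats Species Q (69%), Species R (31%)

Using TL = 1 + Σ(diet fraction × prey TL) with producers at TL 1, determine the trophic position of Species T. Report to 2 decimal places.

Species Q: 1 + 1 = 2
Species R: 1 + (0.7×1 + 0.3×2) = 2.3
Species S: 1 + (0.85×1 + 0.15×2.3) = 2.195
Species T: 1 + (0.69×2 + 0.31×2.3) = 3.093

3.09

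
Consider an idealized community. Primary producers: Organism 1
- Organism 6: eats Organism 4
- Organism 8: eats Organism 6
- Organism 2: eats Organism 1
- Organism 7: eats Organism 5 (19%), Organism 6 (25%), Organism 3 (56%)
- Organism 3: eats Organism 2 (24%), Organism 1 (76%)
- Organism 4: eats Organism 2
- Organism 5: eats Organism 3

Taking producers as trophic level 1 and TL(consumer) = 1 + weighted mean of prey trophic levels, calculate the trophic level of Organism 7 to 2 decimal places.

Organism 2: 1 + 1 = 2
Organism 3: 1 + (0.24×2 + 0.76×1) = 2.24
Organism 4: 1 + 2 = 3
Organism 5: 1 + 2.24 = 3.24
Organism 6: 1 + 3 = 4
Organism 7: 1 + (0.19×3.24 + 0.25×4 + 0.56×2.24) = 3.87
Organism 8: 1 + 4 = 5

3.87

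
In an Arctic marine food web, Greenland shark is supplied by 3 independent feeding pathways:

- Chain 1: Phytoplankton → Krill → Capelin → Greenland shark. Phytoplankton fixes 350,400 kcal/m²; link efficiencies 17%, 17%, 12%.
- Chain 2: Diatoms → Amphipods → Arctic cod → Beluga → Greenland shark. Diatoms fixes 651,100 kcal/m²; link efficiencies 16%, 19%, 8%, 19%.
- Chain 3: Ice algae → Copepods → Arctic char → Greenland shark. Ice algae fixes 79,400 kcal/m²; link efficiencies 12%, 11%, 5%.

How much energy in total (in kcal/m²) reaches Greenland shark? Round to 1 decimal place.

Chain 1: 350400 × 0.17 × 0.17 × 0.12 = 1215.1872 kcal/m²
Chain 2: 651100 × 0.16 × 0.19 × 0.08 × 0.19 = 300.860288 kcal/m²
Chain 3: 79400 × 0.12 × 0.11 × 0.05 = 52.404 kcal/m²
Total at Greenland shark: 1215.1872 + 300.860288 + 52.404 = 1568.451488 kcal/m²

1568.5 kcal/m²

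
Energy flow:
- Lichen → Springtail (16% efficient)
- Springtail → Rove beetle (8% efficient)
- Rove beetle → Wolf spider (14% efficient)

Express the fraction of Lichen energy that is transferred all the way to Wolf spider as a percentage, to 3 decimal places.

Product of link efficiencies: 0.16 × 0.08 × 0.14 = 0.001792
As a percentage: 0.001792 × 100 = 0.179%

0.179%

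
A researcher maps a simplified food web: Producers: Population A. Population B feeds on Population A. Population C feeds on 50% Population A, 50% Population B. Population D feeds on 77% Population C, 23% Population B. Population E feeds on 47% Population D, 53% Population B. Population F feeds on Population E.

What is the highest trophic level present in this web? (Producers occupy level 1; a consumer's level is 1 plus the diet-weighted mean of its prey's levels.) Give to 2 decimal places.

4.65

Population B: 1 + 1 = 2
Population C: 1 + (0.5×1 + 0.5×2) = 2.5
Population D: 1 + (0.77×2.5 + 0.23×2) = 3.385
Population E: 1 + (0.47×3.385 + 0.53×2) = 3.65095
Population F: 1 + 3.65095 = 4.65095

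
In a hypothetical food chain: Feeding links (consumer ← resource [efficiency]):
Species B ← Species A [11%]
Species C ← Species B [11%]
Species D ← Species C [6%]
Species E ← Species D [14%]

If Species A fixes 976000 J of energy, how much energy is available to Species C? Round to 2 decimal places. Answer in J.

Species B: 976000 × 0.11 = 107360 J
Species C: 107360 × 0.11 = 11809.6 J

11809.60 J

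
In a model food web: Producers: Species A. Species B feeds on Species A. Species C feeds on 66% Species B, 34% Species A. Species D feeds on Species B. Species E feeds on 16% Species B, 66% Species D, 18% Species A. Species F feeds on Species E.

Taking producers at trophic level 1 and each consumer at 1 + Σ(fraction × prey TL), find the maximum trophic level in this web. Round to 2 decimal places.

4.48

Species B: 1 + 1 = 2
Species C: 1 + (0.66×2 + 0.34×1) = 2.66
Species D: 1 + 2 = 3
Species E: 1 + (0.16×2 + 0.66×3 + 0.18×1) = 3.48
Species F: 1 + 3.48 = 4.48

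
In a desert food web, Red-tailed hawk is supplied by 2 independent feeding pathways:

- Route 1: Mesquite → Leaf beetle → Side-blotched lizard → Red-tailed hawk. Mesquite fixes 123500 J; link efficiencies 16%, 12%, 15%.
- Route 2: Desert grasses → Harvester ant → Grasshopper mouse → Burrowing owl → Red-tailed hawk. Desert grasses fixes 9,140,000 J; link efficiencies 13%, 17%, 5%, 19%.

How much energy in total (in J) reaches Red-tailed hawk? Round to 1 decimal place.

Route 1: 123500 × 0.16 × 0.12 × 0.15 = 355.68 J
Route 2: 9140000 × 0.13 × 0.17 × 0.05 × 0.19 = 1918.943 J
Total at Red-tailed hawk: 355.68 + 1918.943 = 2274.623 J

2274.6 J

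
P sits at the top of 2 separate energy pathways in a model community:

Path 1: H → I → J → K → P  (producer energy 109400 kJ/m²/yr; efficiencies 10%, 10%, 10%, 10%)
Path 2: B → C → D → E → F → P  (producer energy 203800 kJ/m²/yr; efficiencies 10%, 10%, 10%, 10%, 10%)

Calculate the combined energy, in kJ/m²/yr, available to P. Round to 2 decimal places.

12.98 kJ/m²/yr

Path 1: 109400 × 0.1 × 0.1 × 0.1 × 0.1 = 10.94 kJ/m²/yr
Path 2: 203800 × 0.1 × 0.1 × 0.1 × 0.1 × 0.1 = 2.038 kJ/m²/yr
Total at P: 10.94 + 2.038 = 12.978 kJ/m²/yr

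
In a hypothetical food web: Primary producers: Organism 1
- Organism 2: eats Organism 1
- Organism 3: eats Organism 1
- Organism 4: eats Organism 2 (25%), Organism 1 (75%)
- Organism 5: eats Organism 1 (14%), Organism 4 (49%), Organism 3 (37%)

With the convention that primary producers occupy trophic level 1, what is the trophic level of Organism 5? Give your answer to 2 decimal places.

Organism 2: 1 + 1 = 2
Organism 3: 1 + 1 = 2
Organism 4: 1 + (0.25×2 + 0.75×1) = 2.25
Organism 5: 1 + (0.14×1 + 0.49×2.25 + 0.37×2) = 2.9825

2.98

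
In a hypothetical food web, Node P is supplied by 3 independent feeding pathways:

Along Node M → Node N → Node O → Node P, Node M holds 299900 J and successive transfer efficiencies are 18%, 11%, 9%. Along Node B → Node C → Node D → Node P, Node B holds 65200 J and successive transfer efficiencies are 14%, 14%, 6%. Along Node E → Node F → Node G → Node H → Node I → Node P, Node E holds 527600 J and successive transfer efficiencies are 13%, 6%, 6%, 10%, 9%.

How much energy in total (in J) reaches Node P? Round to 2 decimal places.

613.32 J

Via Node M: 299900 × 0.18 × 0.11 × 0.09 = 534.4218 J
Via Node B: 65200 × 0.14 × 0.14 × 0.06 = 76.6752 J
Via Node E: 527600 × 0.13 × 0.06 × 0.06 × 0.1 × 0.09 = 2.2222512 J
Total at Node P: 534.4218 + 76.6752 + 2.2222512 = 613.3192512 J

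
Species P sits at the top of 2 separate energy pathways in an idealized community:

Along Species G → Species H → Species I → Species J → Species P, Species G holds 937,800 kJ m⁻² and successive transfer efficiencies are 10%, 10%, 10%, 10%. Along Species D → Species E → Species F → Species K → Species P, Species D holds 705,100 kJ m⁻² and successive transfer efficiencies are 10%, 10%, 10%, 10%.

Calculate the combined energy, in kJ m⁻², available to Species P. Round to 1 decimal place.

164.3 kJ m⁻²

Via Species G: 937800 × 0.1 × 0.1 × 0.1 × 0.1 = 93.78 kJ m⁻²
Via Species D: 705100 × 0.1 × 0.1 × 0.1 × 0.1 = 70.51 kJ m⁻²
Total at Species P: 93.78 + 70.51 = 164.29 kJ m⁻²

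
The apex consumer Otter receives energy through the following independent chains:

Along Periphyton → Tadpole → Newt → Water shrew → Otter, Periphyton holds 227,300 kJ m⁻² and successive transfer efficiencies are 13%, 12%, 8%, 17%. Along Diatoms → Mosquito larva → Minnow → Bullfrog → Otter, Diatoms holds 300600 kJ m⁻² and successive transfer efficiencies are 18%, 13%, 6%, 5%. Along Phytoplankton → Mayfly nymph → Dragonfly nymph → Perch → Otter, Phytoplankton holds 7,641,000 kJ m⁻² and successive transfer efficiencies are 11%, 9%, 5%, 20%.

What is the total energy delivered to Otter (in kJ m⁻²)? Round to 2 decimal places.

Via Periphyton: 227300 × 0.13 × 0.12 × 0.08 × 0.17 = 48.223968 kJ m⁻²
Via Diatoms: 300600 × 0.18 × 0.13 × 0.06 × 0.05 = 21.10212 kJ m⁻²
Via Phytoplankton: 7641000 × 0.11 × 0.09 × 0.05 × 0.2 = 756.459 kJ m⁻²
Total at Otter: 48.223968 + 21.10212 + 756.459 = 825.785088 kJ m⁻²

825.79 kJ m⁻²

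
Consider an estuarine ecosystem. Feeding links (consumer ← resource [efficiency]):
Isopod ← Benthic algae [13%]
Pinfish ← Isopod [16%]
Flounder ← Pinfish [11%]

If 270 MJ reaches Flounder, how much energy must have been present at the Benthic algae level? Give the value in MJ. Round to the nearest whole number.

Cumulative transfer efficiency: 0.13 × 0.16 × 0.11 = 0.002288
Benthic algae energy = 270 / 0.002288 = 118007 MJ

118007 MJ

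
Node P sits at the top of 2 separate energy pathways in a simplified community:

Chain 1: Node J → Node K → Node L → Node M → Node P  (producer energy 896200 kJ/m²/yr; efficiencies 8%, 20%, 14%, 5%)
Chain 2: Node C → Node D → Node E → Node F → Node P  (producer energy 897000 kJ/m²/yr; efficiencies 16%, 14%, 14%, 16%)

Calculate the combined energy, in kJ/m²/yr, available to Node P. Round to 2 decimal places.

Chain 1: 896200 × 0.08 × 0.2 × 0.14 × 0.05 = 100.3744 kJ/m²/yr
Chain 2: 897000 × 0.16 × 0.14 × 0.14 × 0.16 = 450.07872 kJ/m²/yr
Total at Node P: 100.3744 + 450.07872 = 550.45312 kJ/m²/yr

550.45 kJ/m²/yr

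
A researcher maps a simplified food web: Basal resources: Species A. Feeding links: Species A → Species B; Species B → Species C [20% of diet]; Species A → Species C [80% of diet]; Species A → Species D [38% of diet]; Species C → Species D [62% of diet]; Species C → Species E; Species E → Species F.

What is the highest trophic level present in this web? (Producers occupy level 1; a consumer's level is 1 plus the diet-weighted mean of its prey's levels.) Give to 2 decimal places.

4.20

Species B: 1 + 1 = 2
Species C: 1 + (0.2×2 + 0.8×1) = 2.2
Species D: 1 + (0.38×1 + 0.62×2.2) = 2.744
Species E: 1 + 2.2 = 3.2
Species F: 1 + 3.2 = 4.2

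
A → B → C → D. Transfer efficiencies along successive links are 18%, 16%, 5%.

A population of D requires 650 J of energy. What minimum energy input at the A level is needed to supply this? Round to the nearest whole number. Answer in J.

Cumulative transfer efficiency: 0.18 × 0.16 × 0.05 = 0.00144
A energy = 650 / 0.00144 = 451389 J

451389 J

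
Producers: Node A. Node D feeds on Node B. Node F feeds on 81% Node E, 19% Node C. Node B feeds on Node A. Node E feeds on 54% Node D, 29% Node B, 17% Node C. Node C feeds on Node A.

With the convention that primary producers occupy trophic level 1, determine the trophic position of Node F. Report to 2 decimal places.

4.25

Node B: 1 + 1 = 2
Node C: 1 + 1 = 2
Node D: 1 + 2 = 3
Node E: 1 + (0.54×3 + 0.29×2 + 0.17×2) = 3.54
Node F: 1 + (0.81×3.54 + 0.19×2) = 4.2474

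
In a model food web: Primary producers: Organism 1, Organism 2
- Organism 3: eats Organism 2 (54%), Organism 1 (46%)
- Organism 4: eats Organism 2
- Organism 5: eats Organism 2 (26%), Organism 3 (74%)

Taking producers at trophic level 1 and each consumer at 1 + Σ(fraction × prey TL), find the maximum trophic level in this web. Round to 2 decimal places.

2.74

Organism 3: 1 + (0.54×1 + 0.46×1) = 2
Organism 4: 1 + 1 = 2
Organism 5: 1 + (0.26×1 + 0.74×2) = 2.74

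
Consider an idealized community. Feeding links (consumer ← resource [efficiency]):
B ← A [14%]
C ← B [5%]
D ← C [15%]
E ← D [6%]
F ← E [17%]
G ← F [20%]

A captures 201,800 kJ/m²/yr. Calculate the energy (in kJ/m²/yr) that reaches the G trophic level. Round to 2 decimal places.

0.43 kJ/m²/yr

B: 201800 × 0.14 = 28252 kJ/m²/yr
C: 28252 × 0.05 = 1412.6 kJ/m²/yr
D: 1412.6 × 0.15 = 211.89 kJ/m²/yr
E: 211.89 × 0.06 = 12.7134 kJ/m²/yr
F: 12.7134 × 0.17 = 2.161278 kJ/m²/yr
G: 2.161278 × 0.2 = 0.4322556 kJ/m²/yr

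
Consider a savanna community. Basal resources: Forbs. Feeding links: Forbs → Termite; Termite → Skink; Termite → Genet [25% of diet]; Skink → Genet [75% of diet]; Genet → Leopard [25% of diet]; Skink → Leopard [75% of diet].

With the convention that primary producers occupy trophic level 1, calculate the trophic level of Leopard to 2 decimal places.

Termite: 1 + 1 = 2
Skink: 1 + 2 = 3
Genet: 1 + (0.25×2 + 0.75×3) = 3.75
Leopard: 1 + (0.25×3.75 + 0.75×3) = 4.1875

4.19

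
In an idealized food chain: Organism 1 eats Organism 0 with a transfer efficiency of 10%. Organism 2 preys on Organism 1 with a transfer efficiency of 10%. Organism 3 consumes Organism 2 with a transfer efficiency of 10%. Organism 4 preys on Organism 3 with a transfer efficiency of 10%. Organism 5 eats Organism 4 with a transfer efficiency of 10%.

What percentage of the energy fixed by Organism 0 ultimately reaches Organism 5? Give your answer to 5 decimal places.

Product of link efficiencies: 0.1 × 0.1 × 0.1 × 0.1 × 0.1 = 0.00001
As a percentage: 0.00001 × 100 = 0.00100%

0.00100%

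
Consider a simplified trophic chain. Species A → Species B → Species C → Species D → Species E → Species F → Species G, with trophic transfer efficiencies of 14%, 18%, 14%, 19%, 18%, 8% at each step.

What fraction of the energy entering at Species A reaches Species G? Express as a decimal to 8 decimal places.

Product of link efficiencies: 0.14 × 0.18 × 0.14 × 0.19 × 0.18 × 0.08 = 0.000009652608

0.00000965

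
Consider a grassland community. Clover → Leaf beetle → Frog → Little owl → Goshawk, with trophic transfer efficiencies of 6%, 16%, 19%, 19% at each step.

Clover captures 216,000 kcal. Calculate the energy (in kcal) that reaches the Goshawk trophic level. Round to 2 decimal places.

74.86 kcal

Leaf beetle: 216000 × 0.06 = 12960 kcal
Frog: 12960 × 0.16 = 2073.6 kcal
Little owl: 2073.6 × 0.19 = 393.984 kcal
Goshawk: 393.984 × 0.19 = 74.85696 kcal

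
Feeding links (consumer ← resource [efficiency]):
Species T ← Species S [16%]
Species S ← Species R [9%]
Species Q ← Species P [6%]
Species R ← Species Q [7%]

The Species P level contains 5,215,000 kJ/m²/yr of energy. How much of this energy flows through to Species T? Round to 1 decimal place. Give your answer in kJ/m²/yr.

Species Q: 5215000 × 0.06 = 312900 kJ/m²/yr
Species R: 312900 × 0.07 = 21903 kJ/m²/yr
Species S: 21903 × 0.09 = 1971.27 kJ/m²/yr
Species T: 1971.27 × 0.16 = 315.4032 kJ/m²/yr

315.4 kJ/m²/yr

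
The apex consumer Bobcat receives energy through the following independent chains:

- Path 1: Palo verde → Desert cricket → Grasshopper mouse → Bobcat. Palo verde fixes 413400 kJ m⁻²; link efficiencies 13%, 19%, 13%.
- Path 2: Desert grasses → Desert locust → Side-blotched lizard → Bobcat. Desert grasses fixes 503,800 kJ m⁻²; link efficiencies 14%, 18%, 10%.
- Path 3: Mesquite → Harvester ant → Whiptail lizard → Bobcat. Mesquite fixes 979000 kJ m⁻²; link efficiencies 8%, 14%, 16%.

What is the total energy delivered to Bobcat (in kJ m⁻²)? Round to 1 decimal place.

Path 1: 413400 × 0.13 × 0.19 × 0.13 = 1327.4274 kJ m⁻²
Path 2: 503800 × 0.14 × 0.18 × 0.1 = 1269.576 kJ m⁻²
Path 3: 979000 × 0.08 × 0.14 × 0.16 = 1754.368 kJ m⁻²
Total at Bobcat: 1327.4274 + 1269.576 + 1754.368 = 4351.3714 kJ m⁻²

4351.4 kJ m⁻²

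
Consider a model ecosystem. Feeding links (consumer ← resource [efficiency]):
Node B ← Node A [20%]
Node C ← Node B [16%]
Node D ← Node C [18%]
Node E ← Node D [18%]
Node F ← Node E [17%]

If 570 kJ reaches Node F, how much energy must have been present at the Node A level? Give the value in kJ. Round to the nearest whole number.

Cumulative transfer efficiency: 0.2 × 0.16 × 0.18 × 0.18 × 0.17 = 0.000176256
Node A energy = 570 / 0.000176256 = 3233932 kJ

3233932 kJ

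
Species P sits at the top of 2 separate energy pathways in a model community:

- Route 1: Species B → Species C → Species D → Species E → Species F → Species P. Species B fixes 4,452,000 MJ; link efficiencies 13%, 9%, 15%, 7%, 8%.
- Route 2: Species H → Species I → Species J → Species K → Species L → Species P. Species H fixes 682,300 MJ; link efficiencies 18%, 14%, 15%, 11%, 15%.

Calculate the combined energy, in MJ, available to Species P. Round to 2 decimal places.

Route 1: 4452000 × 0.13 × 0.09 × 0.15 × 0.07 × 0.08 = 43.754256 MJ
Route 2: 682300 × 0.18 × 0.14 × 0.15 × 0.11 × 0.15 = 42.555051 MJ
Total at Species P: 43.754256 + 42.555051 = 86.309307 MJ

86.31 MJ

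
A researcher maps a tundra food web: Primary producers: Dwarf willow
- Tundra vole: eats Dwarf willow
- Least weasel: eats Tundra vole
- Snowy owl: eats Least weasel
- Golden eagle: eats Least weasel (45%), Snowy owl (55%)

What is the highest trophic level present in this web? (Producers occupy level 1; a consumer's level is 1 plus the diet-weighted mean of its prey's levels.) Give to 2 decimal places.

4.55

Tundra vole: 1 + 1 = 2
Least weasel: 1 + 2 = 3
Snowy owl: 1 + 3 = 4
Golden eagle: 1 + (0.45×3 + 0.55×4) = 4.55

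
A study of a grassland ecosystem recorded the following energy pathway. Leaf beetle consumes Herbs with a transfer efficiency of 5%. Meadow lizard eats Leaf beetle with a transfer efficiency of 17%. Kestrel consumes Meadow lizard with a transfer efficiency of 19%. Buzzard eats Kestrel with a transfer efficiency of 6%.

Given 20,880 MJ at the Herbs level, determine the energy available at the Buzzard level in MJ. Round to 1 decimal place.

Leaf beetle: 20880 × 0.05 = 1044 MJ
Meadow lizard: 1044 × 0.17 = 177.48 MJ
Kestrel: 177.48 × 0.19 = 33.7212 MJ
Buzzard: 33.7212 × 0.06 = 2.023272 MJ

2.0 MJ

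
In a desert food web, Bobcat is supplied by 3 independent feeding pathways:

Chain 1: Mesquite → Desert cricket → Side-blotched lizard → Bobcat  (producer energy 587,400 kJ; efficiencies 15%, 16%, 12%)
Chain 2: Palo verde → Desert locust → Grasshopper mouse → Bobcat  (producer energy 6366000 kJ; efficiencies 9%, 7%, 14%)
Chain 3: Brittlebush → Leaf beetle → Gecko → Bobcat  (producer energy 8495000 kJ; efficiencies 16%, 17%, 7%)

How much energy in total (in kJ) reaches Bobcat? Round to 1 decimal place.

23481.0 kJ

Chain 1: 587400 × 0.15 × 0.16 × 0.12 = 1691.712 kJ
Chain 2: 6366000 × 0.09 × 0.07 × 0.14 = 5614.812 kJ
Chain 3: 8495000 × 0.16 × 0.17 × 0.07 = 16174.48 kJ
Total at Bobcat: 1691.712 + 5614.812 + 16174.48 = 23481.004 kJ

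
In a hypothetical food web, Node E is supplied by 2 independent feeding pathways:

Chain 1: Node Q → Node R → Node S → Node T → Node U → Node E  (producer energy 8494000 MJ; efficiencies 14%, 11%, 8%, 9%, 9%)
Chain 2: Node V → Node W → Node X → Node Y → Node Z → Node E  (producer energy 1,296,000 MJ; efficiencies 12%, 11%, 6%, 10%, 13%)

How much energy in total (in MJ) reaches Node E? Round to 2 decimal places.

98.11 MJ

Chain 1: 8494000 × 0.14 × 0.11 × 0.08 × 0.09 × 0.09 = 84.7633248 MJ
Chain 2: 1296000 × 0.12 × 0.11 × 0.06 × 0.1 × 0.13 = 13.343616 MJ
Total at Node E: 84.7633248 + 13.343616 = 98.1069408 MJ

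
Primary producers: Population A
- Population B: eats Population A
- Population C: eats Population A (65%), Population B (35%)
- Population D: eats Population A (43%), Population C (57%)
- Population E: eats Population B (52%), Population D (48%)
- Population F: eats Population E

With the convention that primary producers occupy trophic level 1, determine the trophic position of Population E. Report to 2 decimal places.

Population B: 1 + 1 = 2
Population C: 1 + (0.65×1 + 0.35×2) = 2.35
Population D: 1 + (0.43×1 + 0.57×2.35) = 2.7695
Population E: 1 + (0.52×2 + 0.48×2.7695) = 3.36936
Population F: 1 + 3.36936 = 4.36936

3.37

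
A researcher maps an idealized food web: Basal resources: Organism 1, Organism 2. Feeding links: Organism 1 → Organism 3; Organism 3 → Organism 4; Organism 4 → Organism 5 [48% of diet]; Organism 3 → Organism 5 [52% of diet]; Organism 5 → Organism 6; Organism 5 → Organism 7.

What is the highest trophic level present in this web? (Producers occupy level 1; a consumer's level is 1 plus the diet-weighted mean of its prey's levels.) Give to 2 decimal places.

Organism 3: 1 + 1 = 2
Organism 4: 1 + 2 = 3
Organism 5: 1 + (0.48×3 + 0.52×2) = 3.48
Organism 6: 1 + 3.48 = 4.48
Organism 7: 1 + 3.48 = 4.48

4.48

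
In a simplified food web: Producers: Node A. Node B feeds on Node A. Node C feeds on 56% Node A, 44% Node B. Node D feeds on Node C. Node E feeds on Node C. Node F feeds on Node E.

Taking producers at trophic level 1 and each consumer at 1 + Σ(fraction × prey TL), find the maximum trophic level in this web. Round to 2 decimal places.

Node B: 1 + 1 = 2
Node C: 1 + (0.56×1 + 0.44×2) = 2.44
Node D: 1 + 2.44 = 3.44
Node E: 1 + 2.44 = 3.44
Node F: 1 + 3.44 = 4.44

4.44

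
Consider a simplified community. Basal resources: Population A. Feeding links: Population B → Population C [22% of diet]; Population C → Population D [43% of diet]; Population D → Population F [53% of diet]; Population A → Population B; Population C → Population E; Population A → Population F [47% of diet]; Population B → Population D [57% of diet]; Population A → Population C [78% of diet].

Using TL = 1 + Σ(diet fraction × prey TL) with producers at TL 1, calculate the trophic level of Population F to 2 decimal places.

Population B: 1 + 1 = 2
Population C: 1 + (0.78×1 + 0.22×2) = 2.22
Population D: 1 + (0.43×2.22 + 0.57×2) = 3.0946
Population E: 1 + 2.22 = 3.22
Population F: 1 + (0.47×1 + 0.53×3.0946) = 3.110138

3.11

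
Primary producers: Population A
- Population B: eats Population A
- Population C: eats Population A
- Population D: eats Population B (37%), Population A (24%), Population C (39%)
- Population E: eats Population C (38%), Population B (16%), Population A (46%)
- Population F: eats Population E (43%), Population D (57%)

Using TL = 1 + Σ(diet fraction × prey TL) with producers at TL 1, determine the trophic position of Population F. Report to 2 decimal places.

Population B: 1 + 1 = 2
Population C: 1 + 1 = 2
Population D: 1 + (0.37×2 + 0.24×1 + 0.39×2) = 2.76
Population E: 1 + (0.38×2 + 0.16×2 + 0.46×1) = 2.54
Population F: 1 + (0.43×2.54 + 0.57×2.76) = 3.6654

3.67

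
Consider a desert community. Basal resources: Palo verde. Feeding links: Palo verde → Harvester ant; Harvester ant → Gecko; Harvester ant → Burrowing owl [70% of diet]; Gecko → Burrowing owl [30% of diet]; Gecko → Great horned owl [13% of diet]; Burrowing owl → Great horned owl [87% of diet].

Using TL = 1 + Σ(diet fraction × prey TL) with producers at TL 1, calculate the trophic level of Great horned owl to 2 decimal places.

Harvester ant: 1 + 1 = 2
Gecko: 1 + 2 = 3
Burrowing owl: 1 + (0.7×2 + 0.3×3) = 3.3
Great horned owl: 1 + (0.13×3 + 0.87×3.3) = 4.261

4.26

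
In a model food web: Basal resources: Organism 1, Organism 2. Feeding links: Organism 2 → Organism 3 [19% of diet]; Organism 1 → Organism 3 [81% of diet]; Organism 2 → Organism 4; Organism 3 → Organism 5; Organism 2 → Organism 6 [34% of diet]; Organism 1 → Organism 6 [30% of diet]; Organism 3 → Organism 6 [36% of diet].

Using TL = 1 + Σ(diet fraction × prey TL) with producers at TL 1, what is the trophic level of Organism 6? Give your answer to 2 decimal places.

Organism 3: 1 + (0.19×1 + 0.81×1) = 2
Organism 4: 1 + 1 = 2
Organism 5: 1 + 2 = 3
Organism 6: 1 + (0.34×1 + 0.3×1 + 0.36×2) = 2.36

2.36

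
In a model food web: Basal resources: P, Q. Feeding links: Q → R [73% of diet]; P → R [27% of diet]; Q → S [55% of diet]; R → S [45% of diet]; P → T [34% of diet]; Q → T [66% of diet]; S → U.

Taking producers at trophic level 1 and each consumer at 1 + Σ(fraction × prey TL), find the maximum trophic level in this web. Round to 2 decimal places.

3.45

R: 1 + (0.73×1 + 0.27×1) = 2
S: 1 + (0.55×1 + 0.45×2) = 2.45
T: 1 + (0.34×1 + 0.66×1) = 2
U: 1 + 2.45 = 3.45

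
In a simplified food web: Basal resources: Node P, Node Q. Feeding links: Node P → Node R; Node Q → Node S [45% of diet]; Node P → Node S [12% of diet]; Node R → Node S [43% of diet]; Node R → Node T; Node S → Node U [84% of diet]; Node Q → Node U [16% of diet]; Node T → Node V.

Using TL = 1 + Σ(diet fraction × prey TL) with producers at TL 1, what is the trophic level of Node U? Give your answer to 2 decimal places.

3.20

Node R: 1 + 1 = 2
Node S: 1 + (0.45×1 + 0.12×1 + 0.43×2) = 2.43
Node T: 1 + 2 = 3
Node U: 1 + (0.84×2.43 + 0.16×1) = 3.2012
Node V: 1 + 3 = 4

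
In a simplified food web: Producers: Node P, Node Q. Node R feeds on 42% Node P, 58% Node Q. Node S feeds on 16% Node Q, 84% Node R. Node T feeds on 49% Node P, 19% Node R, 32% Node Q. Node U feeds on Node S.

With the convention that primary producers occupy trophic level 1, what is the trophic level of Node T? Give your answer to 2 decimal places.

Node R: 1 + (0.42×1 + 0.58×1) = 2
Node S: 1 + (0.16×1 + 0.84×2) = 2.84
Node T: 1 + (0.49×1 + 0.19×2 + 0.32×1) = 2.19
Node U: 1 + 2.84 = 3.84

2.19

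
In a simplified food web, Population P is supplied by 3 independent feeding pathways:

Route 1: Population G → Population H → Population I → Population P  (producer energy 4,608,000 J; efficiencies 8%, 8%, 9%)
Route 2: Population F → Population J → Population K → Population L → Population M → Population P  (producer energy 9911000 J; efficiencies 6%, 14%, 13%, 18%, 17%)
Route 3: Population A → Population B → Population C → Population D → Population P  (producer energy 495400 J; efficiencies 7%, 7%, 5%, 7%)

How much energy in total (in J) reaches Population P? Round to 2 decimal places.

Route 1: 4608000 × 0.08 × 0.08 × 0.09 = 2654.208 J
Route 2: 9911000 × 0.06 × 0.14 × 0.13 × 0.18 × 0.17 = 331.1780472 J
Route 3: 495400 × 0.07 × 0.07 × 0.05 × 0.07 = 8.49611 J
Total at Population P: 2654.208 + 331.1780472 + 8.49611 = 2993.8821572 J

2993.88 J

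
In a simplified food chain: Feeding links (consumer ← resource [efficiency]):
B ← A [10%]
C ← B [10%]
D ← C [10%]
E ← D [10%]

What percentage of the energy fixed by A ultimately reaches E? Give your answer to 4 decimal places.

Product of link efficiencies: 0.1 × 0.1 × 0.1 × 0.1 = 0.0001
As a percentage: 0.0001 × 100 = 0.0100%

0.0100%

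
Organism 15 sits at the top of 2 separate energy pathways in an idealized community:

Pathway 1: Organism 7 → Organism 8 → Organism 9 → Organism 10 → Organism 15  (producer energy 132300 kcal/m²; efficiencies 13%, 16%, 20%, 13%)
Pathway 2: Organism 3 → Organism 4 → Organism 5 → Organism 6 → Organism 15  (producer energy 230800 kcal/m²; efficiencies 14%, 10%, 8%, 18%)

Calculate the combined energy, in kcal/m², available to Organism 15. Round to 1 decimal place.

Pathway 1: 132300 × 0.13 × 0.16 × 0.2 × 0.13 = 71.54784 kcal/m²
Pathway 2: 230800 × 0.14 × 0.1 × 0.08 × 0.18 = 46.52928 kcal/m²
Total at Organism 15: 71.54784 + 46.52928 = 118.07712 kcal/m²

118.1 kcal/m²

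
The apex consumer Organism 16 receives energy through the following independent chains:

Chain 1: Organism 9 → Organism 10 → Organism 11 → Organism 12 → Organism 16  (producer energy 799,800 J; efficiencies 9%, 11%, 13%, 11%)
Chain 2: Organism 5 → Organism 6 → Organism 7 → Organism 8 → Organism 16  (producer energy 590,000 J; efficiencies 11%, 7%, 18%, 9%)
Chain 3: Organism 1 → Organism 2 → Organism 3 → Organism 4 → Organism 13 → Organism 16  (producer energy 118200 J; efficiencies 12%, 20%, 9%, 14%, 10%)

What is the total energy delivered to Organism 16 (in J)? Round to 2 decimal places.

Chain 1: 799800 × 0.09 × 0.11 × 0.13 × 0.11 = 113.227686 J
Chain 2: 590000 × 0.11 × 0.07 × 0.18 × 0.09 = 73.5966 J
Chain 3: 118200 × 0.12 × 0.2 × 0.09 × 0.14 × 0.1 = 3.574368 J
Total at Organism 16: 113.227686 + 73.5966 + 3.574368 = 190.398654 J

190.40 J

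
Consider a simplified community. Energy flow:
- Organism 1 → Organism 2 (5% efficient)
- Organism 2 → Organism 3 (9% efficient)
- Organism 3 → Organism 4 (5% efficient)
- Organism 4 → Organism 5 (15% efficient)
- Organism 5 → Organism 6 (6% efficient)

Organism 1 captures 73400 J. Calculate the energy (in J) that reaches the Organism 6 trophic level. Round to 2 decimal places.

Organism 2: 73400 × 0.05 = 3670 J
Organism 3: 3670 × 0.09 = 330.3 J
Organism 4: 330.3 × 0.05 = 16.515 J
Organism 5: 16.515 × 0.15 = 2.47725 J
Organism 6: 2.47725 × 0.06 = 0.148635 J

0.15 J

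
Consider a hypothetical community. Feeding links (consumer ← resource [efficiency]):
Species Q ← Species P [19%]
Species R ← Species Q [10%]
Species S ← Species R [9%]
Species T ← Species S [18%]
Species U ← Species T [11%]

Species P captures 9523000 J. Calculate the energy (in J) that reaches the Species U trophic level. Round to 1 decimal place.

322.4 J

Species Q: 9523000 × 0.19 = 1809370 J
Species R: 1809370 × 0.1 = 180937 J
Species S: 180937 × 0.09 = 16284.33 J
Species T: 16284.33 × 0.18 = 2931.1794 J
Species U: 2931.1794 × 0.11 = 322.429734 J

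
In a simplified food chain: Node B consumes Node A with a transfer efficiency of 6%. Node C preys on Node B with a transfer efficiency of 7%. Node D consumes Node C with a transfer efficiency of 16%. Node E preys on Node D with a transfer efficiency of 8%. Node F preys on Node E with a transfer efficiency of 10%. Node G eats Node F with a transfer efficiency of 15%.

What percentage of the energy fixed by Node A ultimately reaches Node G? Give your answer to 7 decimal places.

Product of link efficiencies: 0.06 × 0.07 × 0.16 × 0.08 × 0.1 × 0.15 = 0.0000008064
As a percentage: 0.0000008064 × 100 = 0.0000806%

0.0000806%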